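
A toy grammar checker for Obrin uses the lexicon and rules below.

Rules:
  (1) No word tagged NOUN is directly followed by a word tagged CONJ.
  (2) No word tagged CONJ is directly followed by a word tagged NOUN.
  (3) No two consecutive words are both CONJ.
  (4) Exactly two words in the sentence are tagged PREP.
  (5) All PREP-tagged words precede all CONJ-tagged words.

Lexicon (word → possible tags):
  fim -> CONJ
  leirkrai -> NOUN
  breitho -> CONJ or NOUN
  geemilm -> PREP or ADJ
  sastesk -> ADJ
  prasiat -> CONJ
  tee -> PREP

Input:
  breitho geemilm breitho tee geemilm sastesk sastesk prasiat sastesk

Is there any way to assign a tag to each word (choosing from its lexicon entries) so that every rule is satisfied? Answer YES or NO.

YES

Candidates per position — 1:breitho {CONJ,NOUN}; 2:geemilm {PREP,ADJ}; 3:breitho {CONJ,NOUN}; 4:tee {PREP}; 5:geemilm {PREP,ADJ}; 6:sastesk {ADJ}; 7:sastesk {ADJ}; 8:prasiat {CONJ}; 9:sastesk {ADJ}.
One satisfying assignment: NOUN PREP NOUN PREP ADJ ADJ ADJ CONJ ADJ.
Checking: rule 1 ✓; rule 2 ✓; rule 3 ✓; rule 4 ✓; rule 5 ✓.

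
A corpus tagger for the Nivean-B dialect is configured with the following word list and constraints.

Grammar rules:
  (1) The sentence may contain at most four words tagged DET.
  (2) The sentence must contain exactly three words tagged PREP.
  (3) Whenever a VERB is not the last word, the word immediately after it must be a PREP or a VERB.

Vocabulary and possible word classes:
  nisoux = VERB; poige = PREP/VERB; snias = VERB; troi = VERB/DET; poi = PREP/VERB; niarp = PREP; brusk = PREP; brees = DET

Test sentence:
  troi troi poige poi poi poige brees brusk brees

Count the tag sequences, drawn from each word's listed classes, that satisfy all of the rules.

9

Candidates per position — 1:troi {VERB,DET}; 2:troi {VERB,DET}; 3:poige {PREP,VERB}; 4:poi {PREP,VERB}; 5:poi {PREP,VERB}; 6:poige {PREP,VERB}; 7:brees {DET}; 8:brusk {PREP}; 9:brees {DET}.
There are 64 candidate sequences in total.
Checking each against the rules leaves 9 sequences.
Count = 9.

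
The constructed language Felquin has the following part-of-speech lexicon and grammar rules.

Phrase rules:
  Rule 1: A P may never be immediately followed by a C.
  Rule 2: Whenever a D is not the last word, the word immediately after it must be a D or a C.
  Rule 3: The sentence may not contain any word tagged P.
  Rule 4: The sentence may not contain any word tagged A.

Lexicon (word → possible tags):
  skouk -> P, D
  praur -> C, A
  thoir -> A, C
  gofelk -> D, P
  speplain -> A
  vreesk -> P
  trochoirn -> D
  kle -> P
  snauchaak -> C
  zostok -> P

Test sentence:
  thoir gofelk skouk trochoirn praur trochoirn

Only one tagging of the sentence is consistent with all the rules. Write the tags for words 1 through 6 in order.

C D D D C D

Candidates per position — 1:thoir {A,C}; 2:gofelk {D,P}; 3:skouk {P,D}; 4:trochoirn {D}; 5:praur {C,A}; 6:trochoirn {D}.
Position 1: tagging it A would leave rule 4 unsatisfiable, so it must be C.
Position 2: tagging it P would leave rule 3 unsatisfiable, so it must be D.
Position 3: tagging it P would leave rule 2 unsatisfiable, so it must be D.
Position 5: tagging it A would leave rule 2 unsatisfiable, so it must be C.
So the tagging must be: C D D D C D.
Rule-by-rule: rule 1 ✓; rule 2 ✓; rule 3 ✓; rule 4 ✓.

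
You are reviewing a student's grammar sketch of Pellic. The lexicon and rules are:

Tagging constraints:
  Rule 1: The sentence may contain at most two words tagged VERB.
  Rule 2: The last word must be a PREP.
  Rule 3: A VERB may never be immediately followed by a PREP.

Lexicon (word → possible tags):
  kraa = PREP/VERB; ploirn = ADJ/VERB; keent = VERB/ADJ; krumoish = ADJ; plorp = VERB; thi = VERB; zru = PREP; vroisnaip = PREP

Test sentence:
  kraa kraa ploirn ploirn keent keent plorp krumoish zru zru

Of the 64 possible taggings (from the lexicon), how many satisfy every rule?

Candidates per position — 1:kraa {PREP,VERB}; 2:kraa {PREP,VERB}; 3:ploirn {ADJ,VERB}; 4:ploirn {ADJ,VERB}; 5:keent {VERB,ADJ}; 6:keent {VERB,ADJ}; 7:plorp {VERB}; 8:krumoish {ADJ}; 9:zru {PREP}; 10:zru {PREP}.
There are 64 candidate sequences in total.
Checking each against the rules leaves 6 sequences.
Count = 6.

6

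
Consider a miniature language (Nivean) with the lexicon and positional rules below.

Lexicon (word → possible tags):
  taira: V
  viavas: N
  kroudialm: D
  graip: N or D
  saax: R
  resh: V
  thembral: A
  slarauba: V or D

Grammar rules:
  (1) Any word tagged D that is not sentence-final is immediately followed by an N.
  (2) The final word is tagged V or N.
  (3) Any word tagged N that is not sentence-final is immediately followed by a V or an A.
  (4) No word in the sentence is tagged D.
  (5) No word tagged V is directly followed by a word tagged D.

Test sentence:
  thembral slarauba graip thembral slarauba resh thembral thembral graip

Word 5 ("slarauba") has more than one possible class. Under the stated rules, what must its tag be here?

V

Candidates per position — 1:thembral {A}; 2:slarauba {V,D}; 3:graip {N,D}; 4:thembral {A}; 5:slarauba {V,D}; 6:resh {V}; 7:thembral {A}; 8:thembral {A}; 9:graip {N,D}.
If word 2 were D, no tagging could satisfy rule 4; so word 2 is V.
If word 3 were D, no tagging could satisfy rule 1; so word 3 is N.
If word 5 were D, no tagging could satisfy rule 1; so word 5 is V.
If word 9 were D, no tagging could satisfy rule 2; so word 9 is N.
The only consistent sequence is: A V N A V V A A N.
Verifying each rule — rule 1 ok; rule 2 ok; rule 3 ok; rule 4 ok; rule 5 ok.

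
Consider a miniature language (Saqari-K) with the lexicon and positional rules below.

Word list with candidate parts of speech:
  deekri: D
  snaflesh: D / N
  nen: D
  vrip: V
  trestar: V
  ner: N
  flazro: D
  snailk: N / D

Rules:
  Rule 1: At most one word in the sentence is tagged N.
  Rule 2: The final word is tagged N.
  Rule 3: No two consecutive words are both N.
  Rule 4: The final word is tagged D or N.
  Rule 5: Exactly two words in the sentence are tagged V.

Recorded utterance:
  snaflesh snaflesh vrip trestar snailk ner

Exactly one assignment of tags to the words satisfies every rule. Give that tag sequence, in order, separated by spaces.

D D V V D N

Candidates per position — 1:snaflesh {D,N}; 2:snaflesh {D,N}; 3:vrip {V}; 4:trestar {V}; 5:snailk {N,D}; 6:ner {N}.
Word 1 cannot be N — rule 1 would then fail for every completion. It is D.
Word 2 cannot be N — rule 1 would then fail for every completion. It is D.
Word 5 cannot be N — rule 1 would then fail for every completion. It is D.
The unique satisfying tagging is: D D V V D N.
Checking: rule 1 ok; rule 2 ok; rule 3 ok; rule 4 ok; rule 5 ok.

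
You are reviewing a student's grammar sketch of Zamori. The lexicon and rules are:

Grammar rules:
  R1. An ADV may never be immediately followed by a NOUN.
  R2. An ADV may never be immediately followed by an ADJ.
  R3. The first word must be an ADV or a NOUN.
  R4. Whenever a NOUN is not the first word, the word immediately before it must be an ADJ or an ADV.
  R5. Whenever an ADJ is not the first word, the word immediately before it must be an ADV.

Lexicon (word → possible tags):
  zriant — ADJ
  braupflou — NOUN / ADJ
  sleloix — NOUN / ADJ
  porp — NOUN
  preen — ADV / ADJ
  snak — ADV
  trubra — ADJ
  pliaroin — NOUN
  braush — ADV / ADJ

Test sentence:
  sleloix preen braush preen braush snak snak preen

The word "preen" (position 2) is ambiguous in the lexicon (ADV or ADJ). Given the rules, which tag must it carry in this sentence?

Candidates per position — 1:sleloix {NOUN,ADJ}; 2:preen {ADV,ADJ}; 3:braush {ADV,ADJ}; 4:preen {ADV,ADJ}; 5:braush {ADV,ADJ}; 6:snak {ADV}; 7:snak {ADV}; 8:preen {ADV,ADJ}.
Word 1 cannot be ADJ — rule 3 would then fail for every completion. It is NOUN.
Word 2 cannot be ADJ — rule 5 would then fail for every completion. It is ADV.
Word 3 cannot be ADJ — rule 2 would then fail for every completion. It is ADV.
Word 4 cannot be ADJ — rule 2 would then fail for every completion. It is ADV.
Word 5 cannot be ADJ — rule 2 would then fail for every completion. It is ADV.
Word 8 cannot be ADJ — rule 2 would then fail for every completion. It is ADV.
The unique satisfying tagging is: NOUN ADV ADV ADV ADV ADV ADV ADV.
Checking: rule 1 satisfied; rule 2 satisfied; rule 3 satisfied; rule 4 satisfied; rule 5 satisfied.

ADV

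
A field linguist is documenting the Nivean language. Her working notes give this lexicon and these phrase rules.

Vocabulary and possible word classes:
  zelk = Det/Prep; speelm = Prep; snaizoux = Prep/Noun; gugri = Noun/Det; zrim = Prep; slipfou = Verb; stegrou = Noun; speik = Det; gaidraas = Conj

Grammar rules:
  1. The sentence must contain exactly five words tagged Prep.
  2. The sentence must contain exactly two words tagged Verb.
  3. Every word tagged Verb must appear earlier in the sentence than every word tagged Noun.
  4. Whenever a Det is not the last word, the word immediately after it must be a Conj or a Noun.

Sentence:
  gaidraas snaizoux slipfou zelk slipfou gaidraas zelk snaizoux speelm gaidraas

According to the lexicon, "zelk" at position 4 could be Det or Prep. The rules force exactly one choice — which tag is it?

Candidates per position — 1:gaidraas {Conj}; 2:snaizoux {Prep,Noun}; 3:slipfou {Verb}; 4:zelk {Det,Prep}; 5:slipfou {Verb}; 6:gaidraas {Conj}; 7:zelk {Det,Prep}; 8:snaizoux {Prep,Noun}; 9:speelm {Prep}; 10:gaidraas {Conj}.
Position 2: tagging it Noun would leave rule 1 unsatisfiable, so it must be Prep.
Position 4: tagging it Det would leave rule 1 unsatisfiable, so it must be Prep.
Position 7: tagging it Det would leave rule 1 unsatisfiable, so it must be Prep.
Position 8: tagging it Noun would leave rule 1 unsatisfiable, so it must be Prep.
The only consistent sequence is: Conj Prep Verb Prep Verb Conj Prep Prep Prep Conj.
Checking: rule 1 holds; rule 2 holds; rule 3 holds; rule 4 holds.

Prep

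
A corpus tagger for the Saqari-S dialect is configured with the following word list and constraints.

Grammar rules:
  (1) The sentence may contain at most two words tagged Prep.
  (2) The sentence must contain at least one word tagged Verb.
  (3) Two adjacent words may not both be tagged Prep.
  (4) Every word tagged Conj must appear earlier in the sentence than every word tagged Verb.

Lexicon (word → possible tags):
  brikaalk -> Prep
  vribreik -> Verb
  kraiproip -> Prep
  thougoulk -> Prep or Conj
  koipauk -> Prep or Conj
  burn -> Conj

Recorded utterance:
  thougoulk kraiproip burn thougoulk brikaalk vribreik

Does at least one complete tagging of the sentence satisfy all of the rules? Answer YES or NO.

Candidates per position — 1:thougoulk {Prep,Conj}; 2:kraiproip {Prep}; 3:burn {Conj}; 4:thougoulk {Prep,Conj}; 5:brikaalk {Prep}; 6:vribreik {Verb}.
One satisfying assignment: Conj Prep Conj Conj Prep Verb.
Checking: rule 1 ✓; rule 2 ✓; rule 3 ✓; rule 4 ✓.

YES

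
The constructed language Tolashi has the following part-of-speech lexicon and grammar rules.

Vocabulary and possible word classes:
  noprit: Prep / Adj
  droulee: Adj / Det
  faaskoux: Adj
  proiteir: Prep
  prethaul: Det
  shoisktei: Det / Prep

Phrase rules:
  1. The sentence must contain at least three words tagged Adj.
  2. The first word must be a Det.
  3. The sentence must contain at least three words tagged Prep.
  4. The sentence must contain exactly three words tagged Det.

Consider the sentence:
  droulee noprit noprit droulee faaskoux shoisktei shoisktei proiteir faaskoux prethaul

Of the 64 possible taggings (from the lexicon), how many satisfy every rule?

9

Candidates per position — 1:droulee {Adj,Det}; 2:noprit {Prep,Adj}; 3:noprit {Prep,Adj}; 4:droulee {Adj,Det}; 5:faaskoux {Adj}; 6:shoisktei {Det,Prep}; 7:shoisktei {Det,Prep}; 8:proiteir {Prep}; 9:faaskoux {Adj}; 10:prethaul {Det}.
There are 64 candidate sequences in total.
Checking each against the rules leaves 9 sequences.
Count = 9.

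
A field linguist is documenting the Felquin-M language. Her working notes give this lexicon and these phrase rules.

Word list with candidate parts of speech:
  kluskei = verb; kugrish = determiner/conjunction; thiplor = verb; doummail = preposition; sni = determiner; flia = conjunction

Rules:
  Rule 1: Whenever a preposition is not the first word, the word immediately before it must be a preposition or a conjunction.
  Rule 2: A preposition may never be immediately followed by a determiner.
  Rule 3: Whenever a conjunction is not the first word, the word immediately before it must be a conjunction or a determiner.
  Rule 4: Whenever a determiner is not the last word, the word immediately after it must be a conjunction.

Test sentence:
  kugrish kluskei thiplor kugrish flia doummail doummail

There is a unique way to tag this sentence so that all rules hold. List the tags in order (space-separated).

conjunction verb verb determiner conjunction preposition preposition

Candidates per position — 1:kugrish {determiner,conjunction}; 2:kluskei {verb}; 3:thiplor {verb}; 4:kugrish {determiner,conjunction}; 5:flia {conjunction}; 6:doummail {preposition}; 7:doummail {preposition}.
Word 1 cannot be determiner — rule 4 would then fail for every completion. It is conjunction.
Word 4 cannot be conjunction — rule 3 would then fail for every completion. It is determiner.
So the tagging must be: conjunction verb verb determiner conjunction preposition preposition.
Verifying each rule — rule 1 ✓; rule 2 ✓; rule 3 ✓; rule 4 ✓.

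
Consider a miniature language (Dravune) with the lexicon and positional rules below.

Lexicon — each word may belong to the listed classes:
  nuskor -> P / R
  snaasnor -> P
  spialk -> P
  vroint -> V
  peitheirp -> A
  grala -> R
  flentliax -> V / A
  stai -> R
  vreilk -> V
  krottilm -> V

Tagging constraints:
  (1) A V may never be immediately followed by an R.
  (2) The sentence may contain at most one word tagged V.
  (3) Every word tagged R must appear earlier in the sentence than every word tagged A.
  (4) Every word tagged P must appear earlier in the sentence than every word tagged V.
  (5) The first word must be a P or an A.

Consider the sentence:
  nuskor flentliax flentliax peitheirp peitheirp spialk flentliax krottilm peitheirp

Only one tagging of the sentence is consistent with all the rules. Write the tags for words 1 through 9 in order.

Candidates per position — 1:nuskor {P,R}; 2:flentliax {V,A}; 3:flentliax {V,A}; 4:peitheirp {A}; 5:peitheirp {A}; 6:spialk {P}; 7:flentliax {V,A}; 8:krottilm {V}; 9:peitheirp {A}.
Position 1: R is ruled out by rule 5; that leaves P.
Position 2: V is ruled out by rule 2; that leaves A.
Position 3: V is ruled out by rule 2; that leaves A.
Position 7: V is ruled out by rule 2; that leaves A.
The unique satisfying tagging is: P A A A A P A V A.
Check: rule 1 ✓; rule 2 ✓; rule 3 ✓; rule 4 ✓; rule 5 ✓.

P A A A A P A V A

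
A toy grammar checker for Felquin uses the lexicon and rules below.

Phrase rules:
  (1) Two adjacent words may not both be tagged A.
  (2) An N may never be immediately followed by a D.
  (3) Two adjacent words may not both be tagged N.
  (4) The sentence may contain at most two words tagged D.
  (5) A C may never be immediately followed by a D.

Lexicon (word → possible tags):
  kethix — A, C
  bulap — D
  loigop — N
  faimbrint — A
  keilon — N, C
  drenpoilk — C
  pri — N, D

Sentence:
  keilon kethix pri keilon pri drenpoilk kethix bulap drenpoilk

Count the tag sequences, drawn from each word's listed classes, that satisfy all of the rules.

Candidates per position — 1:keilon {N,C}; 2:kethix {A,C}; 3:pri {N,D}; 4:keilon {N,C}; 5:pri {N,D}; 6:drenpoilk {C}; 7:kethix {A,C}; 8:bulap {D}; 9:drenpoilk {C}.
There are 64 candidate sequences in total.
Checking each against the rules leaves 6 sequences.
Count = 6.

6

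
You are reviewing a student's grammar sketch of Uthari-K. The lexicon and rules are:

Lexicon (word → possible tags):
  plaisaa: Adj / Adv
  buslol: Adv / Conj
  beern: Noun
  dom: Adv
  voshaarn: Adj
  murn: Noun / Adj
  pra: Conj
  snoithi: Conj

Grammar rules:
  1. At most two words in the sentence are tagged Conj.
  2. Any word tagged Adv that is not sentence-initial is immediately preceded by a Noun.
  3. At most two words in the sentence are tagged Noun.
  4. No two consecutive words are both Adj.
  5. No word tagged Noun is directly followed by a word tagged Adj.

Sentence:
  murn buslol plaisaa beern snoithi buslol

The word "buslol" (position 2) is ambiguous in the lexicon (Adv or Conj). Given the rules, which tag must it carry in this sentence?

Candidates per position — 1:murn {Noun,Adj}; 2:buslol {Adv,Conj}; 3:plaisaa {Adj,Adv}; 4:beern {Noun}; 5:snoithi {Conj}; 6:buslol {Adv,Conj}.
Position 3: tagging it Adv would leave rule 2 unsatisfiable, so it must be Adj.
Position 6: tagging it Adv would leave rule 2 unsatisfiable, so it must be Conj.
Position 2: tagging it Conj would leave rule 1 unsatisfiable, so it must be Adv.
Position 1: tagging it Adj would leave rule 2 unsatisfiable, so it must be Noun.
The unique satisfying tagging is: Noun Adv Adj Noun Conj Conj.
Rule-by-rule: rule 1 ok; rule 2 ok; rule 3 ok; rule 4 ok; rule 5 ok.

Adv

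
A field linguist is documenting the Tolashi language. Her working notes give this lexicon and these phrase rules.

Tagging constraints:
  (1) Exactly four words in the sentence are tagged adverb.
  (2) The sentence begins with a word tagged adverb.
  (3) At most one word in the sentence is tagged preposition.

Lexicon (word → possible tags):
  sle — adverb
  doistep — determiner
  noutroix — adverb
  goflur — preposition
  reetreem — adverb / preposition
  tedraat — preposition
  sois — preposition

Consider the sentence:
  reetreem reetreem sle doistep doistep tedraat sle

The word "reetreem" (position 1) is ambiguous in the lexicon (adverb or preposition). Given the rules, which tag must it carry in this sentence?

adverb

Candidates per position — 1:reetreem {adverb,preposition}; 2:reetreem {adverb,preposition}; 3:sle {adverb}; 4:doistep {determiner}; 5:doistep {determiner}; 6:tedraat {preposition}; 7:sle {adverb}.
Position 1: preposition is ruled out by rule 1; that leaves adverb.
Position 2: preposition is ruled out by rule 1; that leaves adverb.
The only consistent sequence is: adverb adverb adverb determiner determiner preposition adverb.
Verifying each rule — rule 1 ok; rule 2 ok; rule 3 ok.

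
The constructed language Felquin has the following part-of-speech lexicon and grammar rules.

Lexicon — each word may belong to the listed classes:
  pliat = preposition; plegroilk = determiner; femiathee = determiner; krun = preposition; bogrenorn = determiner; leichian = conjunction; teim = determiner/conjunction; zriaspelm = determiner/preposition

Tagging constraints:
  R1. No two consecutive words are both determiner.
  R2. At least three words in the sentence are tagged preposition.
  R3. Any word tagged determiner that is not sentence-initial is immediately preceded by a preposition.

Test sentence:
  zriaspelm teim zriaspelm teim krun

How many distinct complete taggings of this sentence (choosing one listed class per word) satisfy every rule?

4

Candidates per position — 1:zriaspelm {determiner,preposition}; 2:teim {determiner,conjunction}; 3:zriaspelm {determiner,preposition}; 4:teim {determiner,conjunction}; 5:krun {preposition}.
There are 16 candidate sequences in total.
The sequences that satisfy every rule: preposition determiner preposition determiner preposition; preposition determiner preposition conjunction preposition; preposition conjunction preposition determiner preposition; preposition conjunction preposition conjunction preposition.
Count = 4.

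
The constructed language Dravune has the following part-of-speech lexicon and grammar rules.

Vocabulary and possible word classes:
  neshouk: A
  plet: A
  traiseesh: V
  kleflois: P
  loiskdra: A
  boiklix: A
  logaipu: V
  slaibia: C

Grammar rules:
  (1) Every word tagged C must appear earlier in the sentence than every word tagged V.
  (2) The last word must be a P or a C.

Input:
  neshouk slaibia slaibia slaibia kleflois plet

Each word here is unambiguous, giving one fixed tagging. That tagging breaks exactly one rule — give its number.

Fixed tagging: A C C C P A.
Rule check: R1 ok, R2 fails.
Only rule 2 fails.

2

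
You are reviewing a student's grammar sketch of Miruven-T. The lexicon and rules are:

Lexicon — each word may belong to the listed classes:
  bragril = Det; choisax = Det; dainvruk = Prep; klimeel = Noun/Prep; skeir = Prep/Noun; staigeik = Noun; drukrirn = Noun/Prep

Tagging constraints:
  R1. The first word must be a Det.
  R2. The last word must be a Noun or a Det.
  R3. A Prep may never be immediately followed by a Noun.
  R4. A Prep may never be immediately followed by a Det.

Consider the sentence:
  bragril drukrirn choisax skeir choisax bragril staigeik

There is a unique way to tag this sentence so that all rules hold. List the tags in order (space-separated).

Det Noun Det Noun Det Det Noun

Candidates per position — 1:bragril {Det}; 2:drukrirn {Noun,Prep}; 3:choisax {Det}; 4:skeir {Prep,Noun}; 5:choisax {Det}; 6:bragril {Det}; 7:staigeik {Noun}.
If word 2 were Prep, no tagging could satisfy rule 4; so word 2 is Noun.
If word 4 were Prep, no tagging could satisfy rule 4; so word 4 is Noun.
The unique satisfying tagging is: Det Noun Det Noun Det Det Noun.
Check: rule 1 holds; rule 2 holds; rule 3 holds; rule 4 holds.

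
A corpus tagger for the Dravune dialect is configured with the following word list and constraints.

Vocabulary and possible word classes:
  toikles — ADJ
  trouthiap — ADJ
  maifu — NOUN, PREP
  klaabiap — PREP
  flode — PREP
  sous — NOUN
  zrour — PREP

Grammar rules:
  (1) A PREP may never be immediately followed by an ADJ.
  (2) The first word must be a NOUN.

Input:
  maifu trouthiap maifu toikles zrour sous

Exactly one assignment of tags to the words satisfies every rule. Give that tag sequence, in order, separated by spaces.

Candidates per position — 1:maifu {NOUN,PREP}; 2:trouthiap {ADJ}; 3:maifu {NOUN,PREP}; 4:toikles {ADJ}; 5:zrour {PREP}; 6:sous {NOUN}.
If word 1 were PREP, no tagging could satisfy rule 1; so word 1 is NOUN.
If word 3 were PREP, no tagging could satisfy rule 1; so word 3 is NOUN.
The unique satisfying tagging is: NOUN ADJ NOUN ADJ PREP NOUN.
Checking: rule 1 ok; rule 2 ok.

NOUN ADJ NOUN ADJ PREP NOUN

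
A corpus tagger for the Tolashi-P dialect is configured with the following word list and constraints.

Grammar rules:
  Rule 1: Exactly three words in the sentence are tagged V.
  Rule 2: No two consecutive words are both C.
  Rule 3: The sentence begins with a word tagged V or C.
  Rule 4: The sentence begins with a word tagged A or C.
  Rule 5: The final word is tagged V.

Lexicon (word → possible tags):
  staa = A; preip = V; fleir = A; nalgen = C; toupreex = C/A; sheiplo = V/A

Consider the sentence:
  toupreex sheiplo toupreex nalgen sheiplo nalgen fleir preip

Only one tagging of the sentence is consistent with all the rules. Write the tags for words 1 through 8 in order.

Candidates per position — 1:toupreex {C,A}; 2:sheiplo {V,A}; 3:toupreex {C,A}; 4:nalgen {C}; 5:sheiplo {V,A}; 6:nalgen {C}; 7:fleir {A}; 8:preip {V}.
Position 1: tagging it A would leave rule 3 unsatisfiable, so it must be C.
Position 2: tagging it A would leave rule 1 unsatisfiable, so it must be V.
Position 3: tagging it C would leave rule 2 unsatisfiable, so it must be A.
Position 5: tagging it A would leave rule 1 unsatisfiable, so it must be V.
So the tagging must be: C V A C V C A V.
Verifying each rule — rule 1 satisfied; rule 2 satisfied; rule 3 satisfied; rule 4 satisfied; rule 5 satisfied.

C V A C V C A V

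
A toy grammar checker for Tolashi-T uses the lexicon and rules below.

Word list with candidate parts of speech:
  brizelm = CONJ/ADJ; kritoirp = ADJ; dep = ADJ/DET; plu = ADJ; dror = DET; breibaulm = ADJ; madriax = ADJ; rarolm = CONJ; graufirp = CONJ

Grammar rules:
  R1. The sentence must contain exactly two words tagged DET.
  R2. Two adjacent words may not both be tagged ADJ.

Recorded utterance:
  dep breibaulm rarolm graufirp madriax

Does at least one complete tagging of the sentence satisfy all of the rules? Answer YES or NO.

NO

Candidates per position — 1:dep {ADJ,DET}; 2:breibaulm {ADJ}; 3:rarolm {CONJ}; 4:graufirp {CONJ}; 5:madriax {ADJ}.
Rule 1 cannot be satisfied by any choice of tags from the lexicon.
So there is no consistent tagging.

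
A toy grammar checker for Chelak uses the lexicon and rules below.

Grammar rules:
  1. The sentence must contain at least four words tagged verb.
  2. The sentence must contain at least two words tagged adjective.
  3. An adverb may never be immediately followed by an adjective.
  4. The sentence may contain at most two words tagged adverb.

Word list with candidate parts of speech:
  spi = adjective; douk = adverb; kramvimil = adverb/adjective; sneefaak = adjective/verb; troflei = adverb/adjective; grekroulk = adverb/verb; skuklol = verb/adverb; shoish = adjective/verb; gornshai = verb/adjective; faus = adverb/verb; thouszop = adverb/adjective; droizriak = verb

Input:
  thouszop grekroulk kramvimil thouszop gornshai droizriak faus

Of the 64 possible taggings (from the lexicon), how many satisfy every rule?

3

Candidates per position — 1:thouszop {adverb,adjective}; 2:grekroulk {adverb,verb}; 3:kramvimil {adverb,adjective}; 4:thouszop {adverb,adjective}; 5:gornshai {verb,adjective}; 6:droizriak {verb}; 7:faus {adverb,verb}.
There are 64 candidate sequences in total.
The sequences that satisfy every rule: adverb verb adjective adjective verb verb verb; adjective verb adjective adverb verb verb verb; adjective verb adjective adjective verb verb verb.
Count = 3.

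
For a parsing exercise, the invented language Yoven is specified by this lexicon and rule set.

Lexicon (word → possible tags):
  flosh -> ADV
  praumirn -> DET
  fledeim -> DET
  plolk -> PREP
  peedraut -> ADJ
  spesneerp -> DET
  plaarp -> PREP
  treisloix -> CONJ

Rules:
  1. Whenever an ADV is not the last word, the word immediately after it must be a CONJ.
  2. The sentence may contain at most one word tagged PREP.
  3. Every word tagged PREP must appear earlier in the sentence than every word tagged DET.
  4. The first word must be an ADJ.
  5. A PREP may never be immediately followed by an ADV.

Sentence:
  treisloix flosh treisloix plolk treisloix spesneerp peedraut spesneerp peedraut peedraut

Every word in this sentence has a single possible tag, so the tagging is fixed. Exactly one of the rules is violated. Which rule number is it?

4

Fixed tagging: CONJ ADV CONJ PREP CONJ DET ADJ DET ADJ ADJ.
Applying the rules: R1 pass, R2 pass, R3 pass, R4 fail, R5 pass.
Only rule 4 fails.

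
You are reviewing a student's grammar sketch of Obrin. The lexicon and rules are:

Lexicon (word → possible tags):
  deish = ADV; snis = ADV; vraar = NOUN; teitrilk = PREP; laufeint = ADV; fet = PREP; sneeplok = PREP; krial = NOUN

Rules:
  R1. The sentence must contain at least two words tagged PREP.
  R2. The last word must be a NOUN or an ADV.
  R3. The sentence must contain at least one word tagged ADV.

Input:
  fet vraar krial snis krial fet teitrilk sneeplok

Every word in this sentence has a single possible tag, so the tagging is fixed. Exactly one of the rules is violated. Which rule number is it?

2

Fixed tagging: PREP NOUN NOUN ADV NOUN PREP PREP PREP.
Applying the rules: R1 pass, R2 fail, R3 pass.
Only rule 2 fails.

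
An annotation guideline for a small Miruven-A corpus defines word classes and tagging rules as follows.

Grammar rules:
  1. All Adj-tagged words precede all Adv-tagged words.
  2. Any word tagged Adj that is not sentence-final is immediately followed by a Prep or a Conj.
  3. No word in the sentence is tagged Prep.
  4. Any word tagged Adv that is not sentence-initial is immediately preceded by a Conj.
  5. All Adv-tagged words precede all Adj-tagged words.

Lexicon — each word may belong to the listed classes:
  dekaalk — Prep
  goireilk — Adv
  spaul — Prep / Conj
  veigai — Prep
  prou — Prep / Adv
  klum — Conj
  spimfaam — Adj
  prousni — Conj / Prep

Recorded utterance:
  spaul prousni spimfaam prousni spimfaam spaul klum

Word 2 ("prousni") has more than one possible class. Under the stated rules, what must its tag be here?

Conj

Candidates per position — 1:spaul {Prep,Conj}; 2:prousni {Conj,Prep}; 3:spimfaam {Adj}; 4:prousni {Conj,Prep}; 5:spimfaam {Adj}; 6:spaul {Prep,Conj}; 7:klum {Conj}.
Position 1: tagging it Prep would leave rule 3 unsatisfiable, so it must be Conj.
Position 2: tagging it Prep would leave rule 3 unsatisfiable, so it must be Conj.
Position 4: tagging it Prep would leave rule 3 unsatisfiable, so it must be Conj.
Position 6: tagging it Prep would leave rule 3 unsatisfiable, so it must be Conj.
The only consistent sequence is: Conj Conj Adj Conj Adj Conj Conj.
Verifying each rule — rule 1 satisfied; rule 2 satisfied; rule 3 satisfied; rule 4 satisfied; rule 5 satisfied.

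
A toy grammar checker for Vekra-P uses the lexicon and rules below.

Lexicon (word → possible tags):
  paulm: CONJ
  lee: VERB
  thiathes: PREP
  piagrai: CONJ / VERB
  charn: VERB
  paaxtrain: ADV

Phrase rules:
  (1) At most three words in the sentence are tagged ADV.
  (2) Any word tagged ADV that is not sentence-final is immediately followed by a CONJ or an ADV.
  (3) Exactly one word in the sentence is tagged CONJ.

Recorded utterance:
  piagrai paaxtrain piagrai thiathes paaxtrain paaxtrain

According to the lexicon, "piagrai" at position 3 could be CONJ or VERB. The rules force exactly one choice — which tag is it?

CONJ

Candidates per position — 1:piagrai {CONJ,VERB}; 2:paaxtrain {ADV}; 3:piagrai {CONJ,VERB}; 4:thiathes {PREP}; 5:paaxtrain {ADV}; 6:paaxtrain {ADV}.
Position 3: tagging it VERB would leave rule 2 unsatisfiable, so it must be CONJ.
Position 1: tagging it CONJ would leave rule 3 unsatisfiable, so it must be VERB.
So the tagging must be: VERB ADV CONJ PREP ADV ADV.
Verifying each rule — rule 1 satisfied; rule 2 satisfied; rule 3 satisfied.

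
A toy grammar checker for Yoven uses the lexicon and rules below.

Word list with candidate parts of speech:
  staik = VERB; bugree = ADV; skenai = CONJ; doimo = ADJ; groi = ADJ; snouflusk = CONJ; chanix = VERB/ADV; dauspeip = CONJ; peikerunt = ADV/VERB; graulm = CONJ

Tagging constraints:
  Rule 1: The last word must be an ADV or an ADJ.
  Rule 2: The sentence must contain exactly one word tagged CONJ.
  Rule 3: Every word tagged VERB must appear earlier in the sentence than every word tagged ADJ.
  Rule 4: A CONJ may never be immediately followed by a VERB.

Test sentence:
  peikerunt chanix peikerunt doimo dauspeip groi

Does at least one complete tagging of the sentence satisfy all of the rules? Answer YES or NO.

YES

Candidates per position — 1:peikerunt {ADV,VERB}; 2:chanix {VERB,ADV}; 3:peikerunt {ADV,VERB}; 4:doimo {ADJ}; 5:dauspeip {CONJ}; 6:groi {ADJ}.
One satisfying assignment: VERB ADV ADV ADJ CONJ ADJ.
Verifying each rule — rule 1 ok; rule 2 ok; rule 3 ok; rule 4 ok.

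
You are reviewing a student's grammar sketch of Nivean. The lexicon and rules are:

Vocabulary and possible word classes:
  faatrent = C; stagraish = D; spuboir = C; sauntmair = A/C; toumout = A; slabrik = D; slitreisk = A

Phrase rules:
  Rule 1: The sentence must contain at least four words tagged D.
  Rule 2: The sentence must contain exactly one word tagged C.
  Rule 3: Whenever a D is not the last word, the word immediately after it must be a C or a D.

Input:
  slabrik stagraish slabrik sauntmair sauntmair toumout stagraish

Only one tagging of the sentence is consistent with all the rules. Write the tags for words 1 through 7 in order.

D D D C A A D

Candidates per position — 1:slabrik {D}; 2:stagraish {D}; 3:slabrik {D}; 4:sauntmair {A,C}; 5:sauntmair {A,C}; 6:toumout {A}; 7:stagraish {D}.
Position 4: A is ruled out by rule 3; that leaves C.
Position 5: C is ruled out by rule 2; that leaves A.
That leaves exactly one tagging: D D D C A A D.
Checking: rule 1 satisfied; rule 2 satisfied; rule 3 satisfied.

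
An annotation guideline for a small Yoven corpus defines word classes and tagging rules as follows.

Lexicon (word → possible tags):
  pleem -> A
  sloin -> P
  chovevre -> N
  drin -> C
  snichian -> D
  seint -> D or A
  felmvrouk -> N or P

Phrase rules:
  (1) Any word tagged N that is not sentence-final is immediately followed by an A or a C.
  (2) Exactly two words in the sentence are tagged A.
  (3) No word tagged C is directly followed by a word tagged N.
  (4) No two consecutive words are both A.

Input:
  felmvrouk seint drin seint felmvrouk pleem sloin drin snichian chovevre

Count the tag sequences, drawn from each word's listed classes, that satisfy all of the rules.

6

Candidates per position — 1:felmvrouk {N,P}; 2:seint {D,A}; 3:drin {C}; 4:seint {D,A}; 5:felmvrouk {N,P}; 6:pleem {A}; 7:sloin {P}; 8:drin {C}; 9:snichian {D}; 10:chovevre {N}.
There are 16 candidate sequences in total.
Checking each against the rules leaves 6 sequences.
Count = 6.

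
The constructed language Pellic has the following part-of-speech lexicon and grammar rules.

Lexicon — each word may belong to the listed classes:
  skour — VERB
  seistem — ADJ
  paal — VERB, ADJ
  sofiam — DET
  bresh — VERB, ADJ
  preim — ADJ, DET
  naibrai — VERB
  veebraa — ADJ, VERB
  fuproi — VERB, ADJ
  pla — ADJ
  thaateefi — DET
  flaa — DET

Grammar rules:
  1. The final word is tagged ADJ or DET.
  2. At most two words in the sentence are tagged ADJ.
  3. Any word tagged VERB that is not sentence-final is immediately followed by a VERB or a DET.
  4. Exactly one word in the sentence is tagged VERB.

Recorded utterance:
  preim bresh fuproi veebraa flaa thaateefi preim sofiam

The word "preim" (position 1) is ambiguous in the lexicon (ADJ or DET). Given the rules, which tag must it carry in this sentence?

DET

Candidates per position — 1:preim {ADJ,DET}; 2:bresh {VERB,ADJ}; 3:fuproi {VERB,ADJ}; 4:veebraa {ADJ,VERB}; 5:flaa {DET}; 6:thaateefi {DET}; 7:preim {ADJ,DET}; 8:sofiam {DET}.
Position 1: the remaining choice is settled jointly with positions 2, 3, 4, 7 — only DET at position 1 is part of a tagging that satisfies every rule.
The only consistent sequence is: DET ADJ ADJ VERB DET DET DET DET.
Check: rule 1 satisfied; rule 2 satisfied; rule 3 satisfied; rule 4 satisfied.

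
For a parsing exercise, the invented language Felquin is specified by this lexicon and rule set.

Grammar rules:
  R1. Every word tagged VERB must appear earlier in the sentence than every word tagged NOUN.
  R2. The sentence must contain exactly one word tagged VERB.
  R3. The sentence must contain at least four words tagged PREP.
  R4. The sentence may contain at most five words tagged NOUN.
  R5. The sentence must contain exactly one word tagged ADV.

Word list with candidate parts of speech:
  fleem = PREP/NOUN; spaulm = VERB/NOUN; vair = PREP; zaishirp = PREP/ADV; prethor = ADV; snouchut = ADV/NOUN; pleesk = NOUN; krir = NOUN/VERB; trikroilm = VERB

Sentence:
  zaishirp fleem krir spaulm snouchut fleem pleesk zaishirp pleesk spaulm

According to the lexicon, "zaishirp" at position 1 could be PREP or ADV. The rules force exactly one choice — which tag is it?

Candidates per position — 1:zaishirp {PREP,ADV}; 2:fleem {PREP,NOUN}; 3:krir {NOUN,VERB}; 4:spaulm {VERB,NOUN}; 5:snouchut {ADV,NOUN}; 6:fleem {PREP,NOUN}; 7:pleesk {NOUN}; 8:zaishirp {PREP,ADV}; 9:pleesk {NOUN}; 10:spaulm {VERB,NOUN}.
Position 1: tagging it ADV would leave rule 3 unsatisfiable, so it must be PREP.
Position 2: tagging it NOUN would leave rule 3 unsatisfiable, so it must be PREP.
Position 6: tagging it NOUN would leave rule 3 unsatisfiable, so it must be PREP.
Position 8: tagging it ADV would leave rule 3 unsatisfiable, so it must be PREP.
Position 10: tagging it VERB would leave rule 1 unsatisfiable, so it must be NOUN.
Position 5: tagging it NOUN would leave rule 5 unsatisfiable, so it must be ADV.
The remaining ambiguous positions (3, 4) are resolved jointly — only one combination satisfies every rule.
The only consistent sequence is: PREP PREP VERB NOUN ADV PREP NOUN PREP NOUN NOUN.
Rule-by-rule: rule 1 ok; rule 2 ok; rule 3 ok; rule 4 ok; rule 5 ok.

PREP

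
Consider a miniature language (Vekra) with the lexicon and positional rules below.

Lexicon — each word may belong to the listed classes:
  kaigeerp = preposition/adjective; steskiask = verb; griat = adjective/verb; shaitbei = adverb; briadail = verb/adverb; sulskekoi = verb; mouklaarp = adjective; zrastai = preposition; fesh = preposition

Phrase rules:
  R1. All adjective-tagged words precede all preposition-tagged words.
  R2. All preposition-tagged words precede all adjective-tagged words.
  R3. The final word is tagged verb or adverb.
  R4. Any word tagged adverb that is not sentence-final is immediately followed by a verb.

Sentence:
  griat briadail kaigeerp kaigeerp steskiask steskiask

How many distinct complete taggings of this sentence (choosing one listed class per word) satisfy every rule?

Candidates per position — 1:griat {adjective,verb}; 2:briadail {verb,adverb}; 3:kaigeerp {preposition,adjective}; 4:kaigeerp {preposition,adjective}; 5:steskiask {verb}; 6:steskiask {verb}.
There are 16 candidate sequences in total.
The sequences that satisfy every rule: adjective verb adjective adjective verb verb; verb verb preposition preposition verb verb; verb verb adjective adjective verb verb.
Count = 3.

3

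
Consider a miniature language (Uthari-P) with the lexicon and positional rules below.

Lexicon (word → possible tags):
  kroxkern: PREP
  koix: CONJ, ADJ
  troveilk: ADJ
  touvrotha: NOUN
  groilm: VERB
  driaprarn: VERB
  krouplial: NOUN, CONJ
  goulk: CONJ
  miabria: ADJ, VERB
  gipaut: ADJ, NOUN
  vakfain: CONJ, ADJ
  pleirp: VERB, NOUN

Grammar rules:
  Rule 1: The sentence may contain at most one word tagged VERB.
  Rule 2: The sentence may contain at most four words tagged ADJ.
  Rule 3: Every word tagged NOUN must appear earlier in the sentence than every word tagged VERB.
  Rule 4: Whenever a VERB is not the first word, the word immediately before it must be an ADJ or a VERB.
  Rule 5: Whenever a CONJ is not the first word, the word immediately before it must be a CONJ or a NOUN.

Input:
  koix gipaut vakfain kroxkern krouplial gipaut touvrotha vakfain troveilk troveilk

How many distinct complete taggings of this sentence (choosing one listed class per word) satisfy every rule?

Candidates per position — 1:koix {CONJ,ADJ}; 2:gipaut {ADJ,NOUN}; 3:vakfain {CONJ,ADJ}; 4:kroxkern {PREP}; 5:krouplial {NOUN,CONJ}; 6:gipaut {ADJ,NOUN}; 7:touvrotha {NOUN}; 8:vakfain {CONJ,ADJ}; 9:troveilk {ADJ}; 10:troveilk {ADJ}.
There are 64 candidate sequences in total.
Checking each against the rules leaves 12 sequences.
Count = 12.

12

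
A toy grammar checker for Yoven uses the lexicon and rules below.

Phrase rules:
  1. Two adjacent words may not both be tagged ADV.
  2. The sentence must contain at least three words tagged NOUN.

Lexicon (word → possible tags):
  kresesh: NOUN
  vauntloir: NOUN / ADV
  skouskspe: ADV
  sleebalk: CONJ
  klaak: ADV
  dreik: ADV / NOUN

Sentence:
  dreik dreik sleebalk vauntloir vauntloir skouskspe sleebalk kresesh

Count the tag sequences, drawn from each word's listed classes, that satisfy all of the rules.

6

Candidates per position — 1:dreik {ADV,NOUN}; 2:dreik {ADV,NOUN}; 3:sleebalk {CONJ}; 4:vauntloir {NOUN,ADV}; 5:vauntloir {NOUN,ADV}; 6:skouskspe {ADV}; 7:sleebalk {CONJ}; 8:kresesh {NOUN}.
There are 16 candidate sequences in total.
Checking each against the rules leaves 6 sequences.
Count = 6.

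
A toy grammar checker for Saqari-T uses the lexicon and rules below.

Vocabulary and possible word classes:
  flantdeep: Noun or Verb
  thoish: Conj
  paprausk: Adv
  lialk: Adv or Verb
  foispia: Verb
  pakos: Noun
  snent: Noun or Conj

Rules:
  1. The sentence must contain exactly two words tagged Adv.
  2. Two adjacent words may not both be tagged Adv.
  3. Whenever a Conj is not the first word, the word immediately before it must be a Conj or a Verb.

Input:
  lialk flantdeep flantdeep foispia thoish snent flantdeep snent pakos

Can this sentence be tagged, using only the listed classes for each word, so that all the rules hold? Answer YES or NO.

Candidates per position — 1:lialk {Adv,Verb}; 2:flantdeep {Noun,Verb}; 3:flantdeep {Noun,Verb}; 4:foispia {Verb}; 5:thoish {Conj}; 6:snent {Noun,Conj}; 7:flantdeep {Noun,Verb}; 8:snent {Noun,Conj}; 9:pakos {Noun}.
Rule 1 cannot be satisfied by any choice of tags from the lexicon.
So there is no consistent tagging.

NO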